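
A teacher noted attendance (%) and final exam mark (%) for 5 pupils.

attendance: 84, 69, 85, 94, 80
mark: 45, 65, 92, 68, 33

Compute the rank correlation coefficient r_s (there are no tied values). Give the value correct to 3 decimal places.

0.600

Rank attendance: 3, 1, 4, 5, 2
Rank mark: 2, 3, 5, 4, 1
d = rank(attendance) − rank(mark): 1, -2, -1, 1, 1; Σd² = 8
ρ = 1 − 6Σd² / [n(n²−1)] = 1 − 6×8 / (5×24) = 1 − 48/120 ≈ 0.600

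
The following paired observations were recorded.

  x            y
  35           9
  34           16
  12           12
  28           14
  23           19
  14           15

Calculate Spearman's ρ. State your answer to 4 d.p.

-0.1429

Rank x: 6, 5, 1, 4, 3, 2
Rank y: 1, 5, 2, 3, 6, 4
d = rank(x) − rank(y): 5, 0, -1, 1, -3, -2; Σd² = 40
ρ = 1 − 6Σd² / [n(n²−1)] = 1 − 6×40 / (6×35) = 1 − 240/210 ≈ -0.1429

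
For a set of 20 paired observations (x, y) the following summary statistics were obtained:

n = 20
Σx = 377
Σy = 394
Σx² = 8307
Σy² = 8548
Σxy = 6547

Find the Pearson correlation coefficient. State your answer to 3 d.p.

-0.906

r = (nΣxy − ΣxΣy) / √[(nΣx² − (Σx)²)(nΣy² − (Σy)²)]
Numerator: 20×6547 − 377×394 = -17598
Denominator: √[(166140 − 142129)(170960 − 155236)] = √[24011 × 15724] = 19430.6192
r = -17598 / 19430.6192 ≈ -0.906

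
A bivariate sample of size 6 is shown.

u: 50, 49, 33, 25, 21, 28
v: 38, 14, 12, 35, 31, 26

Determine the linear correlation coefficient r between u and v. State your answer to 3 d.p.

-0.178

n = 6, Σu = 206, Σv = 156, Σu² = 7840, Σv² = 4646, Σuv = 5236
nΣuv − ΣuΣv = 31416 − 32136 = -720
nΣu² − (Σu)² = 47040 − 42436 = 4604; nΣv² − (Σv)² = 27876 − 24336 = 3540
r = -720 / √(4604 × 3540) = -720 / 4037.0980 ≈ -0.178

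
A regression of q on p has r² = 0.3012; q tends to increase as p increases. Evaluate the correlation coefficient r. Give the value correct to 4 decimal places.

0.5488

|r| = √0.3012 = 0.5488
The association is positive, so r = 0.5488.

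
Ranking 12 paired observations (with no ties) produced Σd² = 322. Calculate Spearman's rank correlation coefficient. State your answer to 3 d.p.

ρ = 1 − 6Σd² / [n(n²−1)] = 1 − 6×322 / (12×143)
  = 1 − 1932/1716 = 1 − 1.1259 ≈ -0.126

-0.126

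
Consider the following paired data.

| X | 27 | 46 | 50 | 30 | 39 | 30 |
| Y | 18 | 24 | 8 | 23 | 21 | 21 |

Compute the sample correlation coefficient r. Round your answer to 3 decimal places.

-0.453

n = 6, ΣX = 222, ΣY = 115, ΣX² = 8666, ΣY² = 2375, ΣXY = 4129
nΣXY − ΣXΣY = 24774 − 25530 = -756
nΣX² − (ΣX)² = 51996 − 49284 = 2712; nΣY² − (ΣY)² = 14250 − 13225 = 1025
r = -756 / √(2712 × 1025) = -756 / 1667.2732 ≈ -0.453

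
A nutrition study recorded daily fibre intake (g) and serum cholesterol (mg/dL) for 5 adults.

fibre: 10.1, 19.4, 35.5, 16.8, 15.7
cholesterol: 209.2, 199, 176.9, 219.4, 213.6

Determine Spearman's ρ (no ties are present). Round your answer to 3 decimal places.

-0.600

Rank fibre: 1, 4, 5, 3, 2
Rank cholesterol: 3, 2, 1, 5, 4
d = rank(fibre) − rank(cholesterol): -2, 2, 4, -2, -2; Σd² = 32
ρ = 1 − 6Σd² / [n(n²−1)] = 1 − 6×32 / (5×24) = 1 − 192/120 ≈ -0.600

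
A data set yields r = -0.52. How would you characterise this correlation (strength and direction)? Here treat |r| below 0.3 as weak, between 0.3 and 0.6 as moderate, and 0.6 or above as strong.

moderate negative

r = -0.52 < 0 so the relationship is negative.
|r| = 0.52, which falls in the moderate range.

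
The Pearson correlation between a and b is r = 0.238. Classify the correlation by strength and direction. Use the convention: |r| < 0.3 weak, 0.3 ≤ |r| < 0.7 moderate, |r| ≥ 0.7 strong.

r = 0.238 > 0 so the relationship is positive.
|r| = 0.238, which falls in the weak range.

weak positive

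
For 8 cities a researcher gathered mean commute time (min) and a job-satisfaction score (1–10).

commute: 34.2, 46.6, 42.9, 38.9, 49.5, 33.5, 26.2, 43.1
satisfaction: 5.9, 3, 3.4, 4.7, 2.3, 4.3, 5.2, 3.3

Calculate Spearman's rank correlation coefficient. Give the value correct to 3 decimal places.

-0.881

Rank commute: 3, 7, 5, 4, 8, 2, 1, 6
Rank satisfaction: 8, 2, 4, 6, 1, 5, 7, 3
d = rank(commute) − rank(satisfaction): -5, 5, 1, -2, 7, -3, -6, 3; Σd² = 158
ρ = 1 − 6Σd² / [n(n²−1)] = 1 − 6×158 / (8×63) = 1 − 948/504 ≈ -0.881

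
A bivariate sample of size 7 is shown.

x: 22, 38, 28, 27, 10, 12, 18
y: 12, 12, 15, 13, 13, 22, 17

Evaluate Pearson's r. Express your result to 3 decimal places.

-0.524

n = 7, Σx = 155, Σy = 104, Σx² = 4009, Σy² = 1624, Σxy = 2191
nΣxy − ΣxΣy = 15337 − 16120 = -783
nΣx² − (Σx)² = 28063 − 24025 = 4038; nΣy² − (Σy)² = 11368 − 10816 = 552
r = -783 / √(4038 × 552) = -783 / 1492.9756 ≈ -0.524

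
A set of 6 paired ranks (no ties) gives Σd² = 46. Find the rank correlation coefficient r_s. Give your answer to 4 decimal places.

-0.3143

ρ = 1 − 6Σd² / [n(n²−1)] = 1 − 6×46 / (6×35)
  = 1 − 276/210 = 1 − 1.31429 ≈ -0.3143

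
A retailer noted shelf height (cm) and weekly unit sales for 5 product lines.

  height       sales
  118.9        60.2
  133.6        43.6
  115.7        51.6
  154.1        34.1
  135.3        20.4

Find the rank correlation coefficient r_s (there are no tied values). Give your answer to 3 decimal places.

Rank height: 2, 3, 1, 5, 4
Rank sales: 5, 3, 4, 2, 1
d = rank(height) − rank(sales): -3, 0, -3, 3, 3; Σd² = 36
ρ = 1 − 6Σd² / [n(n²−1)] = 1 − 6×36 / (5×24) = 1 − 216/120 ≈ -0.800

-0.800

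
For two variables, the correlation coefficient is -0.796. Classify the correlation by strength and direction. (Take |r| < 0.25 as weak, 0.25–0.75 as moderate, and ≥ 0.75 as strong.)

strong negative

r = -0.796 < 0 so the relationship is negative.
|r| = 0.796, which falls in the strong range.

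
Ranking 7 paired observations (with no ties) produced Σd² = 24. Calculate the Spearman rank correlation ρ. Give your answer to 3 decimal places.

ρ = 1 − 6Σd² / [n(n²−1)] = 1 − 6×24 / (7×48)
  = 1 − 144/336 = 1 − 0.4286 ≈ 0.571

0.571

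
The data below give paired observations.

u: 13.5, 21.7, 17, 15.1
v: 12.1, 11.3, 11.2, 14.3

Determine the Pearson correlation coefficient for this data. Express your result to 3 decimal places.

-0.512

n = 4, Σu = 67.3, Σv = 48.9, Σu² = 1170.15, Σv² = 604.03, Σuv = 814.89
nΣuv − ΣuΣv = 3259.56 − 3290.97 = -31.41
nΣu² − (Σu)² = 4680.6 − 4529.29 = 151.31; nΣv² − (Σv)² = 2416.12 − 2391.21 = 24.91
r = -31.41 / √(151.31 × 24.91) = -31.41 / 61.3933 ≈ -0.512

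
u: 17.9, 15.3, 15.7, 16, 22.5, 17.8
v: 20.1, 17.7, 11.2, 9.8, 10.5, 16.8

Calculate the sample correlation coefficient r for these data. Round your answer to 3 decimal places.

-0.190

n = 6, Σu = 105.2, Σv = 86.1, Σu² = 1880.08, Σv² = 1331.27, Σuv = 1498.53
nΣuv − ΣuΣv = 8991.18 − 9057.72 = -66.54
nΣu² − (Σu)² = 11280.48 − 11067.04 = 213.44; nΣv² − (Σv)² = 7987.62 − 7413.21 = 574.41
r = -66.54 / √(213.44 × 574.41) = -66.54 / 350.1458 ≈ -0.190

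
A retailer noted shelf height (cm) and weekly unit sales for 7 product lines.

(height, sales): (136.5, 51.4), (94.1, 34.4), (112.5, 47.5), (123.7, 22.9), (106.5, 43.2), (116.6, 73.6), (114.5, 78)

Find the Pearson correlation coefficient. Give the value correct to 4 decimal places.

0.1316

n = 7, Σx = 804.4, Σy = 351, Σx² = 93493.06, Σy² = 19973.18, Σxy = 40543.18
nΣxy − ΣxΣy = 283802.26 − 282344.4 = 1457.86
nΣx² − (Σx)² = 654451.42 − 647059.36 = 7392.06; nΣy² − (Σy)² = 139812.26 − 123201 = 16611.26
r = 1457.86 / √(7392.06 × 16611.26) = 1457.86 / 11081.1295 ≈ 0.1316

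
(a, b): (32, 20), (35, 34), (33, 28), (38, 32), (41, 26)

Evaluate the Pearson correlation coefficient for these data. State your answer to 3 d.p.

0.296

n = 5, Σa = 179, Σb = 140, Σa² = 6463, Σb² = 4040, Σab = 5036
nΣab − ΣaΣb = 25180 − 25060 = 120
nΣa² − (Σa)² = 32315 − 32041 = 274; nΣb² − (Σb)² = 20200 − 19600 = 600
r = 120 / √(274 × 600) = 120 / 405.4627 ≈ 0.296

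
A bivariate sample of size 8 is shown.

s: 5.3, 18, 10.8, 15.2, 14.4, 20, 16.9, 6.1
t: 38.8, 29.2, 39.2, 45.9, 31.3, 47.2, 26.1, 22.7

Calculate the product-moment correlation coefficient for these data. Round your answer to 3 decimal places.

n = 8, Σs = 106.7, Σt = 280.4, Σs² = 1629.95, Σt² = 10405.56, Σst = 3826.56
nΣst − ΣsΣt = 30612.48 − 29918.68 = 693.8
nΣs² − (Σs)² = 13039.6 − 11384.89 = 1654.71; nΣt² − (Σt)² = 83244.48 − 78624.16 = 4620.32
r = 693.8 / √(1654.71 × 4620.32) = 693.8 / 2765.0117 ≈ 0.251

0.251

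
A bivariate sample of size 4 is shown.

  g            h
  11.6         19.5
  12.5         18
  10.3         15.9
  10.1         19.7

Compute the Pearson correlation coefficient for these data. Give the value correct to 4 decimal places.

0.1178

n = 4, Σg = 44.5, Σh = 73.1, Σg² = 498.91, Σh² = 1345.15, Σgh = 813.94
nΣgh − ΣgΣh = 3255.76 − 3252.95 = 2.81
nΣg² − (Σg)² = 1995.64 − 1980.25 = 15.39; nΣh² − (Σh)² = 5380.6 − 5343.61 = 36.99
r = 2.81 / √(15.39 × 36.99) = 2.81 / 23.8595 ≈ 0.1178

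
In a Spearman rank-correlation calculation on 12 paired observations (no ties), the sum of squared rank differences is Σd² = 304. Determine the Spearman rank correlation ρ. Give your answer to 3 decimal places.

-0.063

ρ = 1 − 6Σd² / [n(n²−1)] = 1 − 6×304 / (12×143)
  = 1 − 1824/1716 = 1 − 1.0629 ≈ -0.063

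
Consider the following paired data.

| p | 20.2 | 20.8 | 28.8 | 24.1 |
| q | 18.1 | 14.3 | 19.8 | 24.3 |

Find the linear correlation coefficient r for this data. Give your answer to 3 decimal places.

n = 4, Σp = 93.9, Σq = 76.5, Σp² = 2250.93, Σq² = 1514.63, Σpq = 1818.93
nΣpq − ΣpΣq = 7275.72 − 7183.35 = 92.37
nΣp² − (Σp)² = 9003.72 − 8817.21 = 186.51; nΣq² − (Σq)² = 6058.52 − 5852.25 = 206.27
r = 92.37 / √(186.51 × 206.27) = 92.37 / 196.1413 ≈ 0.471

0.471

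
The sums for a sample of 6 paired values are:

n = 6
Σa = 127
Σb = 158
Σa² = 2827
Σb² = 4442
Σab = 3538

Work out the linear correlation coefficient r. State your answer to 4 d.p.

0.9799

r = (nΣab − ΣaΣb) / √[(nΣa² − (Σa)²)(nΣb² − (Σb)²)]
Numerator: 6×3538 − 127×158 = 1162
Denominator: √[(16962 − 16129)(26652 − 24964)] = √[833 × 1688] = 1185.7926
r = 1162 / 1185.7926 ≈ 0.9799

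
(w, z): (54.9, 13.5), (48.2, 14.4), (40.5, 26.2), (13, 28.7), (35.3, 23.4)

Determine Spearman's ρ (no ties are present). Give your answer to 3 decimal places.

Rank w: 5, 4, 3, 1, 2
Rank z: 1, 2, 4, 5, 3
d = rank(w) − rank(z): 4, 2, -1, -4, -1; Σd² = 38
ρ = 1 − 6Σd² / [n(n²−1)] = 1 − 6×38 / (5×24) = 1 − 228/120 ≈ -0.900

-0.900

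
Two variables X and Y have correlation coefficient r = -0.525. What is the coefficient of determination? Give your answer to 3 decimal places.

0.276

r² = (-0.525)² = 0.276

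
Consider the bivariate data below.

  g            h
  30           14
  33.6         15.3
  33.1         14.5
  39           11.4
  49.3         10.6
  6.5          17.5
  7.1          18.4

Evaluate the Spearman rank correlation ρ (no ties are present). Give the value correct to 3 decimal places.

Rank g: 3, 5, 4, 6, 7, 1, 2
Rank h: 3, 5, 4, 2, 1, 6, 7
d = rank(g) − rank(h): 0, 0, 0, 4, 6, -5, -5; Σd² = 102
ρ = 1 − 6Σd² / [n(n²−1)] = 1 − 6×102 / (7×48) = 1 − 612/336 ≈ -0.821

-0.821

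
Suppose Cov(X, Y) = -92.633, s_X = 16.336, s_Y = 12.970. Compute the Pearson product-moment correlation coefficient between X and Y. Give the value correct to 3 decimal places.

r = Cov(X,Y) / (s_X · s_Y) = -92.633 / (16.336 × 12.970)
  = -92.633 / 211.8779 ≈ -0.437

-0.437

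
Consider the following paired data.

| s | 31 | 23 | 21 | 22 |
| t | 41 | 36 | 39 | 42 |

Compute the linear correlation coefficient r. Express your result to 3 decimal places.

0.289

n = 4, Σs = 97, Σt = 158, Σs² = 2415, Σt² = 6262, Σst = 3842
nΣst − ΣsΣt = 15368 − 15326 = 42
nΣs² − (Σs)² = 9660 − 9409 = 251; nΣt² − (Σt)² = 25048 − 24964 = 84
r = 42 / √(251 × 84) = 42 / 145.2033 ≈ 0.289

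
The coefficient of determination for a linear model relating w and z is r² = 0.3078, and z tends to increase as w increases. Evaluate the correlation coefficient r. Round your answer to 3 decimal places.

0.555

|r| = √0.3078 = 0.555
The association is positive, so r = 0.555.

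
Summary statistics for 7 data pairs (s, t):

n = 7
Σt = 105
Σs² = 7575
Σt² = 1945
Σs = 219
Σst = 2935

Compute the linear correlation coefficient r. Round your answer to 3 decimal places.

-0.677

r = (nΣst − ΣsΣt) / √[(nΣs² − (Σs)²)(nΣt² − (Σt)²)]
Numerator: 7×2935 − 219×105 = -2450
Denominator: √[(53025 − 47961)(13615 − 11025)] = √[5064 × 2590] = 3621.5687
r = -2450 / 3621.5687 ≈ -0.677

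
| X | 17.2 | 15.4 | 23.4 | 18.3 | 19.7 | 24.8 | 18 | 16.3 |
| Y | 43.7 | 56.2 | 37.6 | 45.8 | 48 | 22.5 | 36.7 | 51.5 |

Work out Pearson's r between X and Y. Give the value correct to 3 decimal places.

-0.841

n = 8, ΣX = 153.1, ΣY = 342, ΣX² = 3008.27, ΣY² = 15388.92, ΣXY = 6338.75
nΣXY − ΣXΣY = 50710 − 52360.2 = -1650.2
nΣX² − (ΣX)² = 24066.16 − 23439.61 = 626.55; nΣY² − (ΣY)² = 123111.36 − 116964 = 6147.36
r = -1650.2 / √(626.55 × 6147.36) = -1650.2 / 1962.5566 ≈ -0.841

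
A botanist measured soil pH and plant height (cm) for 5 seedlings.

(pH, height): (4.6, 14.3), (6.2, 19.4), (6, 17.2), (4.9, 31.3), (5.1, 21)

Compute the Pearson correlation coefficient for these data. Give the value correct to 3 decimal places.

-0.188

n = 5, Σx = 26.8, Σy = 103.2, Σx² = 145.62, Σy² = 2297.38, Σxy = 549.73
nΣxy − ΣxΣy = 2748.65 − 2765.76 = -17.11
nΣx² − (Σx)² = 728.1 − 718.24 = 9.86; nΣy² − (Σy)² = 11486.9 − 10650.24 = 836.66
r = -17.11 / √(9.86 × 836.66) = -17.11 / 90.8266 ≈ -0.188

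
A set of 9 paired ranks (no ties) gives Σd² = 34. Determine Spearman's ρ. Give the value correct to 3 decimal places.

0.717

ρ = 1 − 6Σd² / [n(n²−1)] = 1 − 6×34 / (9×80)
  = 1 − 204/720 = 1 − 0.2833 ≈ 0.717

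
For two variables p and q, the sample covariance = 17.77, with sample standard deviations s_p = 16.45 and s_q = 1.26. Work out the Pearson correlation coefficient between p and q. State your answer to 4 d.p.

0.8573

r = Cov(p,q) / (s_p · s_q) = 17.77 / (16.45 × 1.26)
  = 17.77 / 20.7270 ≈ 0.8573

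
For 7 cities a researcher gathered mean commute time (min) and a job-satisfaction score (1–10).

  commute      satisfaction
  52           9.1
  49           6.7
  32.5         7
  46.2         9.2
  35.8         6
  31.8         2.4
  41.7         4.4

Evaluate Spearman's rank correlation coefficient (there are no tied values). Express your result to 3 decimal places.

0.607

Rank commute: 7, 6, 2, 5, 3, 1, 4
Rank satisfaction: 6, 4, 5, 7, 3, 1, 2
d = rank(commute) − rank(satisfaction): 1, 2, -3, -2, 0, 0, 2; Σd² = 22
ρ = 1 − 6Σd² / [n(n²−1)] = 1 − 6×22 / (7×48) = 1 − 132/336 ≈ 0.607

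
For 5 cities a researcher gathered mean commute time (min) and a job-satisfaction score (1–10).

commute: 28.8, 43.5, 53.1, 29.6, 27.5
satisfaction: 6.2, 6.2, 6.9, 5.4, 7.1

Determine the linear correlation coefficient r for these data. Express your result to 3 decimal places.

n = 5, Σx = 182.5, Σy = 31.8, Σx² = 7173.71, Σy² = 204.06, Σxy = 1169.74
nΣxy − ΣxΣy = 5848.7 − 5803.5 = 45.2
nΣx² − (Σx)² = 35868.55 − 33306.25 = 2562.3; nΣy² − (Σy)² = 1020.3 − 1011.24 = 9.06
r = 45.2 / √(2562.3 × 9.06) = 45.2 / 152.3628 ≈ 0.297

0.297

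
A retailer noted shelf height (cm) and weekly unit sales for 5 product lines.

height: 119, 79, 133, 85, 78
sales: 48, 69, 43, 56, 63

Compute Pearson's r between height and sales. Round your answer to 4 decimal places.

-0.9335

n = 5, Σx = 494, Σy = 279, Σx² = 51400, Σy² = 16019, Σxy = 26556
nΣxy − ΣxΣy = 132780 − 137826 = -5046
nΣx² − (Σx)² = 257000 − 244036 = 12964; nΣy² − (Σy)² = 80095 − 77841 = 2254
r = -5046 / √(12964 × 2254) = -5046 / 5405.6319 ≈ -0.9335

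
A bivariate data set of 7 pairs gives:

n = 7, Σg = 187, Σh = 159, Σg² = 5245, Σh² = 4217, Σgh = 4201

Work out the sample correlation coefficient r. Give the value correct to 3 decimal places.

-0.120

r = (nΣgh − ΣgΣh) / √[(nΣg² − (Σg)²)(nΣh² − (Σh)²)]
Numerator: 7×4201 − 187×159 = -326
Denominator: √[(36715 − 34969)(29519 − 25281)] = √[1746 × 4238] = 2720.2110
r = -326 / 2720.2110 ≈ -0.120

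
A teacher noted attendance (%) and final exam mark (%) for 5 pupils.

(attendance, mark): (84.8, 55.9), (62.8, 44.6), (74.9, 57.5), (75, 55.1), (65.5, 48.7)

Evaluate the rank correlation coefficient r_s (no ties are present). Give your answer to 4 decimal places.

Rank attendance: 5, 1, 3, 4, 2
Rank mark: 4, 1, 5, 3, 2
d = rank(attendance) − rank(mark): 1, 0, -2, 1, 0; Σd² = 6
ρ = 1 − 6Σd² / [n(n²−1)] = 1 − 6×6 / (5×24) = 1 − 36/120 ≈ 0.7000

0.7000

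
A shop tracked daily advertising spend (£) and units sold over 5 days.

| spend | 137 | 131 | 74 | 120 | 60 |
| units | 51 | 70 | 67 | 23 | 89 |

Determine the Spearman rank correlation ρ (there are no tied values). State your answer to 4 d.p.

-0.5000

Rank spend: 5, 4, 2, 3, 1
Rank units: 2, 4, 3, 1, 5
d = rank(spend) − rank(units): 3, 0, -1, 2, -4; Σd² = 30
ρ = 1 − 6Σd² / [n(n²−1)] = 1 − 6×30 / (5×24) = 1 − 180/120 ≈ -0.5000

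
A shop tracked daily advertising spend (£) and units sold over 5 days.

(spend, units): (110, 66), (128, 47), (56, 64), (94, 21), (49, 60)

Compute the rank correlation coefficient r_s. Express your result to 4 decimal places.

Rank spend: 4, 5, 2, 3, 1
Rank units: 5, 2, 4, 1, 3
d = rank(spend) − rank(units): -1, 3, -2, 2, -2; Σd² = 22
ρ = 1 − 6Σd² / [n(n²−1)] = 1 − 6×22 / (5×24) = 1 − 132/120 ≈ -0.1000

-0.1000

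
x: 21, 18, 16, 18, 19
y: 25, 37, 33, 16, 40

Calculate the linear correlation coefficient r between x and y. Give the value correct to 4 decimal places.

n = 5, Σx = 92, Σy = 151, Σx² = 1706, Σy² = 4939, Σxy = 2767
nΣxy − ΣxΣy = 13835 − 13892 = -57
nΣx² − (Σx)² = 8530 − 8464 = 66; nΣy² − (Σy)² = 24695 − 22801 = 1894
r = -57 / √(66 × 1894) = -57 / 353.5590 ≈ -0.1612

-0.1612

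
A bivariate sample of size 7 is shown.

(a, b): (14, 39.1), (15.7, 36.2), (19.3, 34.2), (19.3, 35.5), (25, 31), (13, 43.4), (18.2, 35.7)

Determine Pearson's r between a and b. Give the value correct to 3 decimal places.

n = 7, Σa = 124.5, Σb = 255.1, Σa² = 2312.71, Σb² = 9388.19, Σab = 4449.89
nΣab − ΣaΣb = 31149.23 − 31759.95 = -610.72
nΣa² − (Σa)² = 16188.97 − 15500.25 = 688.72; nΣb² − (Σb)² = 65717.33 − 65076.01 = 641.32
r = -610.72 / √(688.72 × 641.32) = -610.72 / 664.5976 ≈ -0.919

-0.919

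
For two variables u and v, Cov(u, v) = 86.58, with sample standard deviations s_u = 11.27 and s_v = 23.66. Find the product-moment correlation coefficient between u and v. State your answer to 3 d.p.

r = Cov(u,v) / (s_u · s_v) = 86.58 / (11.27 × 23.66)
  = 86.58 / 266.6482 ≈ 0.325

0.325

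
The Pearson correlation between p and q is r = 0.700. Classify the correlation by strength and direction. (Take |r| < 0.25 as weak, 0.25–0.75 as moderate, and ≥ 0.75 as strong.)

r = 0.700 > 0 so the relationship is positive.
|r| = 0.700, which falls in the moderate range.

moderate positive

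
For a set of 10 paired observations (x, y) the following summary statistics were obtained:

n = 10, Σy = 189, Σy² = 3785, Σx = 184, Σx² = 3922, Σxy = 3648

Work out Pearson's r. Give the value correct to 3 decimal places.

0.504

r = (nΣxy − ΣxΣy) / √[(nΣx² − (Σx)²)(nΣy² − (Σy)²)]
Numerator: 10×3648 − 184×189 = 1704
Denominator: √[(39220 − 33856)(37850 − 35721)] = √[5364 × 2129] = 3379.3425
r = 1704 / 3379.3425 ≈ 0.504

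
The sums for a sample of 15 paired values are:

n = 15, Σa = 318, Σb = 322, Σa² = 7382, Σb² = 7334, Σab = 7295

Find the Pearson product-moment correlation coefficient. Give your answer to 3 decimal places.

r = (nΣab − ΣaΣb) / √[(nΣa² − (Σa)²)(nΣb² − (Σb)²)]
Numerator: 15×7295 − 318×322 = 7029
Denominator: √[(110730 − 101124)(110010 − 103684)] = √[9606 × 6326] = 7795.3548
r = 7029 / 7795.3548 ≈ 0.902

0.902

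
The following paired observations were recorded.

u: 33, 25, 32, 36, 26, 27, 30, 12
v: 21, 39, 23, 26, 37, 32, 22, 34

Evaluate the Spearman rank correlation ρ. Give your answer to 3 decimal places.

-0.762

Rank u: 7, 2, 6, 8, 3, 4, 5, 1
Rank v: 1, 8, 3, 4, 7, 5, 2, 6
d = rank(u) − rank(v): 6, -6, 3, 4, -4, -1, 3, -5; Σd² = 148
ρ = 1 − 6Σd² / [n(n²−1)] = 1 − 6×148 / (8×63) = 1 − 888/504 ≈ -0.762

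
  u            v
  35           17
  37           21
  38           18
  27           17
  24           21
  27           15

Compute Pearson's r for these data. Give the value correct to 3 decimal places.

0.120

n = 6, Σu = 188, Σv = 109, Σu² = 6072, Σv² = 2009, Σuv = 3424
nΣuv − ΣuΣv = 20544 − 20492 = 52
nΣu² − (Σu)² = 36432 − 35344 = 1088; nΣv² − (Σv)² = 12054 − 11881 = 173
r = 52 / √(1088 × 173) = 52 / 433.8479 ≈ 0.120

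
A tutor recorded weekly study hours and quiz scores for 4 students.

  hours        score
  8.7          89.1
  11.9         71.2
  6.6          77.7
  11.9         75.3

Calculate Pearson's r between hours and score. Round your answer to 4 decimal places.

n = 4, Σx = 39.1, Σy = 313.3, Σx² = 402.47, Σy² = 24715.63, Σxy = 3031.34
nΣxy − ΣxΣy = 12125.36 − 12250.03 = -124.67
nΣx² − (Σx)² = 1609.88 − 1528.81 = 81.07; nΣy² − (Σy)² = 98862.52 − 98156.89 = 705.63
r = -124.67 / √(81.07 × 705.63) = -124.67 / 239.1766 ≈ -0.5212

-0.5212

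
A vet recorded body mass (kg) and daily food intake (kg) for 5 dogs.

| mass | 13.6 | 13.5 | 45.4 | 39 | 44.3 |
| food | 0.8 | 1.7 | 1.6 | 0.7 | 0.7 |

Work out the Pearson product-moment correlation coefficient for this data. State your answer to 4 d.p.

-0.2010

n = 5, Σx = 155.8, Σy = 5.5, Σx² = 5911.86, Σy² = 7.07, Σxy = 164.78
nΣxy − ΣxΣy = 823.9 − 856.9 = -33
nΣx² − (Σx)² = 29559.3 − 24273.64 = 5285.66; nΣy² − (Σy)² = 35.35 − 30.25 = 5.1
r = -33 / √(5285.66 × 5.1) = -33 / 164.1855 ≈ -0.2010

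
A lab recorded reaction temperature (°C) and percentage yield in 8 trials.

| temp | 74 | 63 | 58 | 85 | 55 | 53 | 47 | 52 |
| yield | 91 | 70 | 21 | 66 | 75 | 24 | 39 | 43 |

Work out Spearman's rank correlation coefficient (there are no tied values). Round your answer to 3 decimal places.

Rank temp: 7, 6, 5, 8, 4, 3, 1, 2
Rank yield: 8, 6, 1, 5, 7, 2, 3, 4
d = rank(temp) − rank(yield): -1, 0, 4, 3, -3, 1, -2, -2; Σd² = 44
ρ = 1 − 6Σd² / [n(n²−1)] = 1 − 6×44 / (8×63) = 1 − 264/504 ≈ 0.476

0.476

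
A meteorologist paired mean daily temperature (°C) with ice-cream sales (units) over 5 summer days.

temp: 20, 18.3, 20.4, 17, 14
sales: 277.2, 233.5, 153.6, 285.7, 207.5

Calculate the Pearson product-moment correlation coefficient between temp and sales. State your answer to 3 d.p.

-0.095

n = 5, Σx = 89.7, Σy = 1157.5, Σx² = 1636.05, Σy² = 279635.79, Σxy = 20712.39
nΣxy − ΣxΣy = 103561.95 − 103827.75 = -265.8
nΣx² − (Σx)² = 8180.25 − 8046.09 = 134.16; nΣy² − (Σy)² = 1398178.95 − 1339806.25 = 58372.7
r = -265.8 / √(134.16 × 58372.7) = -265.8 / 2798.4427 ≈ -0.095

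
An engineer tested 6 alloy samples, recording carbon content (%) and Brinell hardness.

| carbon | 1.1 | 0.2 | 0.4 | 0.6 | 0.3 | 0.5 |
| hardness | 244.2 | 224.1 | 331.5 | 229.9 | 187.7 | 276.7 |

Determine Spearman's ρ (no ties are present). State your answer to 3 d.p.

Rank carbon: 6, 1, 3, 5, 2, 4
Rank hardness: 4, 2, 6, 3, 1, 5
d = rank(carbon) − rank(hardness): 2, -1, -3, 2, 1, -1; Σd² = 20
ρ = 1 − 6Σd² / [n(n²−1)] = 1 − 6×20 / (6×35) = 1 − 120/210 ≈ 0.429

0.429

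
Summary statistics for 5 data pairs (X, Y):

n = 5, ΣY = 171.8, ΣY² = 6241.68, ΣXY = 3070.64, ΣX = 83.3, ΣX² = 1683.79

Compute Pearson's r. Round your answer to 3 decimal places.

r = (nΣXY − ΣXΣY) / √[(nΣX² − (ΣX)²)(nΣY² − (ΣY)²)]
Numerator: 5×3070.64 − 83.3×171.8 = 1042.26
Denominator: √[(8418.95 − 6938.89)(31208.4 − 29515.24)] = √[1480.06 × 1693.16] = 1583.0282
r = 1042.26 / 1583.0282 ≈ 0.658

0.658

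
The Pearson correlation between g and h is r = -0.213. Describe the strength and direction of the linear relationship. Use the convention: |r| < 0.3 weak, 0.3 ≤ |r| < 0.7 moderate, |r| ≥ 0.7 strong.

weak negative

r = -0.213 < 0 so the relationship is negative.
|r| = 0.213, which falls in the weak range.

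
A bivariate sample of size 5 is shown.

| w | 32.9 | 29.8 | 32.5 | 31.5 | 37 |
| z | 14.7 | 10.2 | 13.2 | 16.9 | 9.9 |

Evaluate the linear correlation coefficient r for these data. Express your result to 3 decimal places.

n = 5, Σw = 163.7, Σz = 64.9, Σw² = 5387.95, Σz² = 877.99, Σwz = 2115.24
nΣwz − ΣwΣz = 10576.2 − 10624.13 = -47.93
nΣw² − (Σw)² = 26939.75 − 26797.69 = 142.06; nΣz² − (Σz)² = 4389.95 − 4212.01 = 177.94
r = -47.93 / √(142.06 × 177.94) = -47.93 / 158.9911 ≈ -0.301

-0.301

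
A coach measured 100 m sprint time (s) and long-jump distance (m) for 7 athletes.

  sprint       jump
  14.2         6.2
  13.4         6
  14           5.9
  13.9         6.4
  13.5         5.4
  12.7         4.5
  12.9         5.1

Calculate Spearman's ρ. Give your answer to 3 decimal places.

Rank sprint: 7, 3, 6, 5, 4, 1, 2
Rank jump: 6, 5, 4, 7, 3, 1, 2
d = rank(sprint) − rank(jump): 1, -2, 2, -2, 1, 0, 0; Σd² = 14
ρ = 1 − 6Σd² / [n(n²−1)] = 1 − 6×14 / (7×48) = 1 − 84/336 ≈ 0.750

0.750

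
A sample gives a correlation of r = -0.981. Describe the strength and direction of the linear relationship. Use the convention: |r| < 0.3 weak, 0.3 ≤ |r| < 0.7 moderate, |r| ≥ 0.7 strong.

strong negative

r = -0.981 < 0 so the relationship is negative.
|r| = 0.981, which falls in the strong range.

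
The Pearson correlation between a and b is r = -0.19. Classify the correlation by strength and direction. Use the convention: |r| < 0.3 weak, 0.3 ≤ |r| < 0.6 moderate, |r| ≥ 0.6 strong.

r = -0.19 < 0 so the relationship is negative.
|r| = 0.19, which falls in the weak range.

weak negative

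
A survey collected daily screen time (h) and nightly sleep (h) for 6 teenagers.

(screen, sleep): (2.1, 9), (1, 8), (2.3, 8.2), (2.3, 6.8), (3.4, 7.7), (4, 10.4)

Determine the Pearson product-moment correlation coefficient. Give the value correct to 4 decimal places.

0.4768

n = 6, Σx = 15.1, Σy = 50.1, Σx² = 43.55, Σy² = 425.93, Σxy = 129.18
nΣxy − ΣxΣy = 775.08 − 756.51 = 18.57
nΣx² − (Σx)² = 261.3 − 228.01 = 33.29; nΣy² − (Σy)² = 2555.58 − 2510.01 = 45.57
r = 18.57 / √(33.29 × 45.57) = 18.57 / 38.9490 ≈ 0.4768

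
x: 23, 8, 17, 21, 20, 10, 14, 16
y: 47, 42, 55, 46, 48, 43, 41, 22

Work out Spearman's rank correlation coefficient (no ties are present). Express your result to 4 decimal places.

0.5714

Rank x: 8, 1, 5, 7, 6, 2, 3, 4
Rank y: 6, 3, 8, 5, 7, 4, 2, 1
d = rank(x) − rank(y): 2, -2, -3, 2, -1, -2, 1, 3; Σd² = 36
ρ = 1 − 6Σd² / [n(n²−1)] = 1 − 6×36 / (8×63) = 1 − 216/504 ≈ 0.5714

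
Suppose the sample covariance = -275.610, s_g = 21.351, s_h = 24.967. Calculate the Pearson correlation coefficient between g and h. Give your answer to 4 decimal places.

-0.5170

r = Cov(g,h) / (s_g · s_h) = -275.610 / (21.351 × 24.967)
  = -275.610 / 533.0704 ≈ -0.5170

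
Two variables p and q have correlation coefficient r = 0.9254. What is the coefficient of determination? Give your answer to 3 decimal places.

r² = (0.9254)² = 0.856

0.856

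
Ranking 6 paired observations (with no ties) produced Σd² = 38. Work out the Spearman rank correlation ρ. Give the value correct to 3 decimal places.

ρ = 1 − 6Σd² / [n(n²−1)] = 1 − 6×38 / (6×35)
  = 1 − 228/210 = 1 − 1.0857 ≈ -0.086

-0.086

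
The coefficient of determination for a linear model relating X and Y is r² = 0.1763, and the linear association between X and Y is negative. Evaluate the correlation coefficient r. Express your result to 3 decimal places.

-0.420

|r| = √0.1763 = 0.420
The association is negative, so r = −0.420.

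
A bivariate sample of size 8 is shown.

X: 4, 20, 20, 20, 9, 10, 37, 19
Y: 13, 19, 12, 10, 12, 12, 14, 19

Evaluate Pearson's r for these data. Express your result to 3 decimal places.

0.213

n = 8, ΣX = 139, ΣY = 111, ΣX² = 3127, ΣY² = 1619, ΣXY = 1979
nΣXY − ΣXΣY = 15832 − 15429 = 403
nΣX² − (ΣX)² = 25016 − 19321 = 5695; nΣY² − (ΣY)² = 12952 − 12321 = 631
r = 403 / √(5695 × 631) = 403 / 1895.6648 ≈ 0.213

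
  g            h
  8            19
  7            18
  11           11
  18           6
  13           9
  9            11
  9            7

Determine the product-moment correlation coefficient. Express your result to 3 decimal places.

n = 7, Σg = 75, Σh = 81, Σg² = 889, Σh² = 1093, Σgh = 786
nΣgh − ΣgΣh = 5502 − 6075 = -573
nΣg² − (Σg)² = 6223 − 5625 = 598; nΣh² − (Σh)² = 7651 − 6561 = 1090
r = -573 / √(598 × 1090) = -573 / 807.3537 ≈ -0.710

-0.710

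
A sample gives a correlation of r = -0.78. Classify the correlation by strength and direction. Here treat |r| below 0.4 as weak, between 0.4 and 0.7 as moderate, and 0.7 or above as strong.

strong negative

r = -0.78 < 0 so the relationship is negative.
|r| = 0.78, which falls in the strong range.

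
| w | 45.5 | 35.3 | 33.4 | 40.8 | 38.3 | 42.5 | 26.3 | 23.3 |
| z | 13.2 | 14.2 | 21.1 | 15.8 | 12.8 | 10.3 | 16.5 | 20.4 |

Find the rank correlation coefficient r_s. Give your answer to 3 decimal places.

-0.762

Rank w: 8, 4, 3, 6, 5, 7, 2, 1
Rank z: 3, 4, 8, 5, 2, 1, 6, 7
d = rank(w) − rank(z): 5, 0, -5, 1, 3, 6, -4, -6; Σd² = 148
ρ = 1 − 6Σd² / [n(n²−1)] = 1 − 6×148 / (8×63) = 1 − 888/504 ≈ -0.762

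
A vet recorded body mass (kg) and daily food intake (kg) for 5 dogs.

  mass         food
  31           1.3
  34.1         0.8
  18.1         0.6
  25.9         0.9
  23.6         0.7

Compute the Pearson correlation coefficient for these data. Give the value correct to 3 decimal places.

0.612

n = 5, Σx = 132.7, Σy = 4.3, Σx² = 3679.19, Σy² = 3.99, Σxy = 118.27
nΣxy − ΣxΣy = 591.35 − 570.61 = 20.74
nΣx² − (Σx)² = 18395.95 − 17609.29 = 786.66; nΣy² − (Σy)² = 19.95 − 18.49 = 1.46
r = 20.74 / √(786.66 × 1.46) = 20.74 / 33.8899 ≈ 0.612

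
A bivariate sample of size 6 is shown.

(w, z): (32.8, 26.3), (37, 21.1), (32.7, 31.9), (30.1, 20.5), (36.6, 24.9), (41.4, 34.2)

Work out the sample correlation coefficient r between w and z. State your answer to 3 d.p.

n = 6, Σw = 210.6, Σz = 158.9, Σw² = 7473.66, Σz² = 4364.41, Σwz = 5630.74
nΣwz − ΣwΣz = 33784.44 − 33464.34 = 320.1
nΣw² − (Σw)² = 44841.96 − 44352.36 = 489.6; nΣz² − (Σz)² = 26186.46 − 25249.21 = 937.25
r = 320.1 / √(489.6 × 937.25) = 320.1 / 677.4050 ≈ 0.473

0.473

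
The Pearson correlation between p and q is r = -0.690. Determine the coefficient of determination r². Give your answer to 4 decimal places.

r² = (-0.690)² = 0.4761

0.4761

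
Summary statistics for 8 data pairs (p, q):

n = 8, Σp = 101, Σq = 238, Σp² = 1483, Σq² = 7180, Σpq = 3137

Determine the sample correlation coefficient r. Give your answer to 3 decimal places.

0.920

r = (nΣpq − ΣpΣq) / √[(nΣp² − (Σp)²)(nΣq² − (Σq)²)]
Numerator: 8×3137 − 101×238 = 1058
Denominator: √[(11864 − 10201)(57440 − 56644)] = √[1663 × 796] = 1150.5425
r = 1058 / 1150.5425 ≈ 0.920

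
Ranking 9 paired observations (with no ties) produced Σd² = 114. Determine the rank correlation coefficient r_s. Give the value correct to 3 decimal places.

0.050

ρ = 1 − 6Σd² / [n(n²−1)] = 1 − 6×114 / (9×80)
  = 1 − 684/720 = 1 − 0.9500 ≈ 0.050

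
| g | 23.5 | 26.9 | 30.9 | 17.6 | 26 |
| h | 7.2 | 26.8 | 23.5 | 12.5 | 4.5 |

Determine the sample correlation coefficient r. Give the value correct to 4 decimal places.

0.4765

n = 5, Σg = 124.9, Σh = 74.5, Σg² = 3216.43, Σh² = 1498.83, Σgh = 1953.27
nΣgh − ΣgΣh = 9766.35 − 9305.05 = 461.3
nΣg² − (Σg)² = 16082.15 − 15600.01 = 482.14; nΣh² − (Σh)² = 7494.15 − 5550.25 = 1943.9
r = 461.3 / √(482.14 × 1943.9) = 461.3 / 968.1074 ≈ 0.4765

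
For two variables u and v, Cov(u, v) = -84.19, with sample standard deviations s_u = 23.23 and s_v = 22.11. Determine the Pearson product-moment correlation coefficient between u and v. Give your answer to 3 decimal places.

r = Cov(u,v) / (s_u · s_v) = -84.19 / (23.23 × 22.11)
  = -84.19 / 513.6153 ≈ -0.164

-0.164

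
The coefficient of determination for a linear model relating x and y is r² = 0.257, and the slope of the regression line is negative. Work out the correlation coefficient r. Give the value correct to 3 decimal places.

-0.507

|r| = √0.257 = 0.507
The association is negative, so r = −0.507.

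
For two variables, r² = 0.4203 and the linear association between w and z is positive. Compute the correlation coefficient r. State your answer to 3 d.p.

|r| = √0.4203 = 0.648
The association is positive, so r = 0.648.

0.648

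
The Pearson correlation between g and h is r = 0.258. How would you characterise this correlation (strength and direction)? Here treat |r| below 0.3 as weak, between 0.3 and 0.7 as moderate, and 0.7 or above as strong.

weak positive

r = 0.258 > 0 so the relationship is positive.
|r| = 0.258, which falls in the weak range.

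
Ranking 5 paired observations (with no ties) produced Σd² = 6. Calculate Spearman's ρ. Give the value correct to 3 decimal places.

ρ = 1 − 6Σd² / [n(n²−1)] = 1 − 6×6 / (5×24)
  = 1 − 36/120 = 1 − 0.3000 ≈ 0.700

0.700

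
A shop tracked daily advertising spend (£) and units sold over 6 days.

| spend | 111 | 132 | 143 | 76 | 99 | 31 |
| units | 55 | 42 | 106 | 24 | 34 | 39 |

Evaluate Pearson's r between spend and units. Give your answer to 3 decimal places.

n = 6, Σx = 592, Σy = 300, Σx² = 66732, Σy² = 19278, Σxy = 33206
nΣxy − ΣxΣy = 199236 − 177600 = 21636
nΣx² − (Σx)² = 400392 − 350464 = 49928; nΣy² − (Σy)² = 115668 − 90000 = 25668
r = 21636 / √(49928 × 25668) = 21636 / 35798.7696 ≈ 0.604

0.604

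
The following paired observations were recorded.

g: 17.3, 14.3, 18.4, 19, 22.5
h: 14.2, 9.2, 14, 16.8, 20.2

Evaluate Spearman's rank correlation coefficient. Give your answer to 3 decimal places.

0.900

Rank g: 2, 1, 3, 4, 5
Rank h: 3, 1, 2, 4, 5
d = rank(g) − rank(h): -1, 0, 1, 0, 0; Σd² = 2
ρ = 1 − 6Σd² / [n(n²−1)] = 1 − 6×2 / (5×24) = 1 − 12/120 ≈ 0.900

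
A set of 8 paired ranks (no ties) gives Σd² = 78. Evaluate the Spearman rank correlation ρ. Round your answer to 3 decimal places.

0.071

ρ = 1 − 6Σd² / [n(n²−1)] = 1 − 6×78 / (8×63)
  = 1 − 468/504 = 1 − 0.9286 ≈ 0.071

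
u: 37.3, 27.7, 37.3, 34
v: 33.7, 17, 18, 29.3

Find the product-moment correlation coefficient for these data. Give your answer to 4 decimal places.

n = 4, Σu = 136.3, Σv = 98, Σu² = 4705.87, Σv² = 2607.18, Σuv = 3395.51
nΣuv − ΣuΣv = 13582.04 − 13357.4 = 224.64
nΣu² − (Σu)² = 18823.48 − 18577.69 = 245.79; nΣv² − (Σv)² = 10428.72 − 9604 = 824.72
r = 224.64 / √(245.79 × 824.72) = 224.64 / 450.2310 ≈ 0.4989

0.4989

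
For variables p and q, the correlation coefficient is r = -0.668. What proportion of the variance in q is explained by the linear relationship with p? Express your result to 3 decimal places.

0.446

r² = (-0.668)² = 0.446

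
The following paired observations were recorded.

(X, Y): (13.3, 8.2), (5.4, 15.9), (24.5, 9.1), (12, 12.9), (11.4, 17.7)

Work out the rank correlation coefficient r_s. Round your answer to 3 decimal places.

Rank X: 4, 1, 5, 3, 2
Rank Y: 1, 4, 2, 3, 5
d = rank(X) − rank(Y): 3, -3, 3, 0, -3; Σd² = 36
ρ = 1 − 6Σd² / [n(n²−1)] = 1 − 6×36 / (5×24) = 1 − 216/120 ≈ -0.800

-0.800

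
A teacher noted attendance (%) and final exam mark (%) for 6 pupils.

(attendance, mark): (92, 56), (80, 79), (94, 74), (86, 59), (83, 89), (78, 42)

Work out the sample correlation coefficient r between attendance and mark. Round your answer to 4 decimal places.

0.0910

n = 6, Σx = 513, Σy = 399, Σx² = 44069, Σy² = 28019, Σxy = 34165
nΣxy − ΣxΣy = 204990 − 204687 = 303
nΣx² − (Σx)² = 264414 − 263169 = 1245; nΣy² − (Σy)² = 168114 − 159201 = 8913
r = 303 / √(1245 × 8913) = 303 / 3331.1687 ≈ 0.0910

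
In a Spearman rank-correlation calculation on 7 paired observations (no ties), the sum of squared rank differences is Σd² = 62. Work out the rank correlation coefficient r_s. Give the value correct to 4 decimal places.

-0.1071

ρ = 1 − 6Σd² / [n(n²−1)] = 1 − 6×62 / (7×48)
  = 1 − 372/336 = 1 − 1.10714 ≈ -0.1071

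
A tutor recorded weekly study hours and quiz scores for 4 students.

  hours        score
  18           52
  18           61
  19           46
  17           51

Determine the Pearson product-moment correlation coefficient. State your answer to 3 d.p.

n = 4, Σx = 72, Σy = 210, Σx² = 1298, Σy² = 11142, Σxy = 3775
nΣxy − ΣxΣy = 15100 − 15120 = -20
nΣx² − (Σx)² = 5192 − 5184 = 8; nΣy² − (Σy)² = 44568 − 44100 = 468
r = -20 / √(8 × 468) = -20 / 61.1882 ≈ -0.327

-0.327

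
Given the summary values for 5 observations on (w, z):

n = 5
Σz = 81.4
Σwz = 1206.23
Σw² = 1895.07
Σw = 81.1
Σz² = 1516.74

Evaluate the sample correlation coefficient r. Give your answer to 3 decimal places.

-0.342

r = (nΣwz − ΣwΣz) / √[(nΣw² − (Σw)²)(nΣz² − (Σz)²)]
Numerator: 5×1206.23 − 81.1×81.4 = -570.39
Denominator: √[(9475.35 − 6577.21)(7583.7 − 6625.96)] = √[2898.14 × 957.74] = 1666.0326
r = -570.39 / 1666.0326 ≈ -0.342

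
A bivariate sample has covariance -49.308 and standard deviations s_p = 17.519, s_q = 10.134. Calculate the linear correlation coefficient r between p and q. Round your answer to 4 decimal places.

r = Cov(p,q) / (s_p · s_q) = -49.308 / (17.519 × 10.134)
  = -49.308 / 177.5375 ≈ -0.2777

-0.2777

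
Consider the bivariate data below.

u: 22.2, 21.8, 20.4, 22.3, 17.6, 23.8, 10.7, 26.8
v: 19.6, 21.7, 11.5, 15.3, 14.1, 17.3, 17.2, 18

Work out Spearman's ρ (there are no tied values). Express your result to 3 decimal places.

Rank u: 5, 4, 3, 6, 2, 7, 1, 8
Rank v: 7, 8, 1, 3, 2, 5, 4, 6
d = rank(u) − rank(v): -2, -4, 2, 3, 0, 2, -3, 2; Σd² = 50
ρ = 1 − 6Σd² / [n(n²−1)] = 1 − 6×50 / (8×63) = 1 − 300/504 ≈ 0.405

0.405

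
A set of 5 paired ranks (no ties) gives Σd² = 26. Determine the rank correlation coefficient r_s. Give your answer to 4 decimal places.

-0.3000

ρ = 1 − 6Σd² / [n(n²−1)] = 1 − 6×26 / (5×24)
  = 1 − 156/120 = 1 − 1.30000 ≈ -0.3000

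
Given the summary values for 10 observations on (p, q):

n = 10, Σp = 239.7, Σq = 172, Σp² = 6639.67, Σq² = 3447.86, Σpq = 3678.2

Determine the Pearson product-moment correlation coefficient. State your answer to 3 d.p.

-0.672

r = (nΣpq − ΣpΣq) / √[(nΣp² − (Σp)²)(nΣq² − (Σq)²)]
Numerator: 10×3678.2 − 239.7×172 = -4446.4
Denominator: √[(66396.7 − 57456.09)(34478.6 − 29584)] = √[8940.61 × 4894.6] = 6615.1878
r = -4446.4 / 6615.1878 ≈ -0.672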